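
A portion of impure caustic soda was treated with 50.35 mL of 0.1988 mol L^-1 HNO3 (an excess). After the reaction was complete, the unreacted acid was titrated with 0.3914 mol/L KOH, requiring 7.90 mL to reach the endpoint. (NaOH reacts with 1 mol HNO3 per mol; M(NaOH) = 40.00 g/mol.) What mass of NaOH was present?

0.277 g

Total n(HNO3) added = 0.1988 x 0.05035 = 0.01001 mol.
n(KOH) used = 0.3914 x 0.007900 = 0.003092 mol, which equals the excess n(HNO3).
So n(HNO3) consumed by the sample = 0.01001 - 0.003092 = 0.006918 mol.
n(NaOH) = 0.006918 / 1 = 0.006918 mol.
mass = 0.006918 mol x 40.00 g/mol = 0.277 g.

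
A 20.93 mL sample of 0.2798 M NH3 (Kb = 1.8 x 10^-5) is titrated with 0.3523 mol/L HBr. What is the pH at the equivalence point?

n(NH3) = 0.2798 x 0.02093 = 0.005856 mol; V(HBr) at equivalence = 0.005856/0.3523 = 0.01662 L.
At equivalence the base is fully converted to NH4+; total volume = 0.03755 L, so [NH4+] = 0.005856/0.03755 = 0.1559 M.
Ka(NH4+) = Kw/Kb = 1.0e-14 / 1.8 x 10^-5 = 5.56e-10.
[H^+] = sqrt(Ka x [NH4+]) = sqrt(5.56e-10 x 0.1559) = 9.31e-6 M.
pH = -log(9.31e-6) = 5.03.

5.03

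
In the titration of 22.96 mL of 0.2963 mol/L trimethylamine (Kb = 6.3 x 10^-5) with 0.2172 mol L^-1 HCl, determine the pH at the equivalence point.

n((CH3)3N) = 0.2963 x 0.02296 = 0.006803 mol; V(HCl) at equivalence = 0.006803/0.2172 = 0.03132 L.
At equivalence the base is fully converted to (CH3)3NH+; total volume = 0.05428 L, so [(CH3)3NH+] = 0.006803/0.05428 = 0.1253 M.
Ka((CH3)3NH+) = Kw/Kb = 1.0e-14 / 6.3 x 10^-5 = 1.59e-10.
[H^+] = sqrt(Ka x [(CH3)3NH+]) = sqrt(1.59e-10 x 0.1253) = 4.46e-6 M.
pH = -log(4.46e-6) = 5.35.

5.35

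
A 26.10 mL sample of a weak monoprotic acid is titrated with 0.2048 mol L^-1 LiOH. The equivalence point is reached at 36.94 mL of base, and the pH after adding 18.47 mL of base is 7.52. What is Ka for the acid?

18.47 mL is half of the equivalence volume, so this is the half-equivalence point where [HA] = [A^-].
At half-equivalence pH = pKa, so pKa = 7.52.
Ka = 10^(-7.52) = 3.0 x 10^-8.

3.0 x 10^-8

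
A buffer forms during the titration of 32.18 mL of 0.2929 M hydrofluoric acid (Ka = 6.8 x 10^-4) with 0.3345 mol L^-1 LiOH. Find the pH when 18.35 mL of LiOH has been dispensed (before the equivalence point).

3.44

Initial n(HF) = 0.2929 x 0.03218 = 0.009426 mol.
n(LiOH) added = 0.3345 x 0.01835 = 0.006138 mol, converting that many moles of HF to F-.
Remaining n(HF) = 0.003287 mol; n(F-) = 0.006138 mol.
By Henderson-Hasselbalch, pH = pKa + log([A^-]/[HA]) = 3.17 + log(0.006138/0.003287) = 3.17 + (+0.27) = 3.44.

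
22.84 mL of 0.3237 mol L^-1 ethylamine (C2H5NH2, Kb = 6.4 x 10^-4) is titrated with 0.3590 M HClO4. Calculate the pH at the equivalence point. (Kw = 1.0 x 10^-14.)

n(C2H5NH2) = 0.3237 x 0.02284 = 0.007393 mol; V(HClO4) at equivalence = 0.007393/0.3590 = 0.02059 L.
At equivalence the base is fully converted to C2H5NH3+; total volume = 0.04343 L, so [C2H5NH3+] = 0.007393/0.04343 = 0.1702 M.
Ka(C2H5NH3+) = Kw/Kb = 1.0e-14 / 6.4 x 10^-4 = 1.56e-11.
[H^+] = sqrt(Ka x [C2H5NH3+]) = sqrt(1.56e-11 x 0.1702) = 1.63e-6 M.
pH = -log(1.63e-6) = 5.79.

5.79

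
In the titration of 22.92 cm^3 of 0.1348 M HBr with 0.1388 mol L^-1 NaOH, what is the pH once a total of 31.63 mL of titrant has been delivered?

12.38

n(acid) = 0.1348 x 0.02292 = 0.003090 mol; n(NaOH) added = 0.1388 x 0.03163 = 0.004390 mol.
Base is in excess by 0.004390 - 0.003090 = 0.001301 mol in a total volume of 0.05455 L.
[OH^-] = 0.001301/0.05455 = 0.02384 M, so pOH = 1.62 and pH = 14.00 - 1.62 = 12.38.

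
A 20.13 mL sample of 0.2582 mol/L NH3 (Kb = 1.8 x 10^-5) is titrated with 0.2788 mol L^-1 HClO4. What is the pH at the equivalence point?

n(NH3) = 0.2582 x 0.02013 = 0.005198 mol; V(HClO4) at equivalence = 0.005198/0.2788 = 0.01864 L.
At equivalence the base is fully converted to NH4+; total volume = 0.03877 L, so [NH4+] = 0.005198/0.03877 = 0.1341 M.
Ka(NH4+) = Kw/Kb = 1.0e-14 / 1.8 x 10^-5 = 5.56e-10.
[H^+] = sqrt(Ka x [NH4+]) = sqrt(5.56e-10 x 0.1341) = 8.63e-6 M.
pH = -log(8.63e-6) = 5.06.

5.06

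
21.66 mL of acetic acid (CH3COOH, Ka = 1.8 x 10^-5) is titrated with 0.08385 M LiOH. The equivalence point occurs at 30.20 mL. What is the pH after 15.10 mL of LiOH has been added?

15.10 mL is exactly half the equivalence volume (30.20/2), i.e. the half-equivalence point.
There, n(HA) = n(A^-), so pH = pKa = -log(1.8 x 10^-5) = 4.74.

4.74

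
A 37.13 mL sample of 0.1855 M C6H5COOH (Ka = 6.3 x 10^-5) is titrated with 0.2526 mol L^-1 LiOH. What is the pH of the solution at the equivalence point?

n(C6H5COOH) = 0.1855 x 0.03713 = 0.006888 mol; V(LiOH) at equivalence = 0.006888/0.2526 = 0.02727 L.
At equivalence all the acid is converted to C6H5COO-; total volume = 0.03713 + 0.02727 = 0.06440 L, so [C6H5COO-] = 0.006888/0.06440 = 0.1070 M.
Kb = Kw/Ka = 1.0e-14 / 6.3 x 10^-5 = 1.59e-10.
[OH^-] = sqrt(Kb x [C6H5COO-]) = sqrt(1.59e-10 x 0.1070) = 4.12e-6 M.
pOH = 5.39, so pH = 14.00 - 5.39 = 8.61.

8.61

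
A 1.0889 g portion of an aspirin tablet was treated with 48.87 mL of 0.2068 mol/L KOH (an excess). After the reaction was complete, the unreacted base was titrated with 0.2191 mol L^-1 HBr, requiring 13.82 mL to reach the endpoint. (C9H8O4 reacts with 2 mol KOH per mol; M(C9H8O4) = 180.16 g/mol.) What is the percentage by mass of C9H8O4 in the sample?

Total n(KOH) added = 0.2068 x 0.04887 = 0.01011 mol.
n(HBr) used = 0.2191 x 0.01382 = 0.003028 mol, which equals the excess n(KOH).
So n(KOH) consumed by the sample = 0.01011 - 0.003028 = 0.007078 mol.
n(C9H8O4) = 0.007078 / 2 = 0.003539 mol.
mass C9H8O4 = 0.003539 x 180.16 = 0.6376 g, so %C9H8O4 = 0.6376/1.0889 x 100 = 58.6%.

58.6%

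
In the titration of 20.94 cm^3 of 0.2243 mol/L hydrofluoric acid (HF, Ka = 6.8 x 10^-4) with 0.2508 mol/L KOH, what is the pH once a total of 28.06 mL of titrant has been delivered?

n(acid) = 0.2243 x 0.02094 = 0.004697 mol; n(KOH) added = 0.2508 x 0.02806 = 0.007037 mol.
Base is in excess by 0.007037 - 0.004697 = 0.002341 mol in a total volume of 0.04900 L.
[OH^-] = 0.002341/0.04900 = 0.04777 M, so pOH = 1.32 and pH = 14.00 - 1.32 = 12.68.

12.68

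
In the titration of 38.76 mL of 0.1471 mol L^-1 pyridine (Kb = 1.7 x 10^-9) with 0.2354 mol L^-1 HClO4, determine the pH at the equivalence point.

3.14

n(C5H5N) = 0.1471 x 0.03876 = 0.005702 mol; V(HClO4) at equivalence = 0.005702/0.2354 = 0.02422 L.
At equivalence the base is fully converted to C5H5NH+; total volume = 0.06298 L, so [C5H5NH+] = 0.005702/0.06298 = 0.09053 M.
Ka(C5H5NH+) = Kw/Kb = 1.0e-14 / 1.7 x 10^-9 = 5.88e-6.
[H^+] = sqrt(Ka x [C5H5NH+]) = sqrt(5.88e-6 x 0.09053) = 0.000730 M.
pH = -log(0.000730) = 3.14.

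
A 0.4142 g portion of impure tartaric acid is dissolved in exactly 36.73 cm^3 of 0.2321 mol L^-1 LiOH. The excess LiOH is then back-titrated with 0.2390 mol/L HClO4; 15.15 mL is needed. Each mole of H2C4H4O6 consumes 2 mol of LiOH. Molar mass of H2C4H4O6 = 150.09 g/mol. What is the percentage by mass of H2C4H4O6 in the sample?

Total n(LiOH) added = 0.2321 x 0.03673 = 0.008525 mol.
n(HClO4) used = 0.2390 x 0.01515 = 0.003621 mol, which equals the excess n(LiOH).
So n(LiOH) consumed by the sample = 0.008525 - 0.003621 = 0.004904 mol.
n(H2C4H4O6) = 0.004904 / 2 = 0.002452 mol.
mass H2C4H4O6 = 0.002452 x 150.09 = 0.3680 g, so %H2C4H4O6 = 0.3680/0.4142 x 100 = 88.9%.

88.9%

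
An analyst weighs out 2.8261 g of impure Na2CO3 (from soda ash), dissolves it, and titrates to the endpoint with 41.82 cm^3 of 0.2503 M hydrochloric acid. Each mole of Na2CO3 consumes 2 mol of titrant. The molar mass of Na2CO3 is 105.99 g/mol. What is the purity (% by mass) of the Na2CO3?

n(HCl) = 0.2503 x 0.04182 = 0.01047 mol.
n(Na2CO3) = 0.01047 / 2 = 0.005234 mol.
mass of Na2CO3 = 0.005234 x 105.99 = 0.5547 g.
% purity = 0.5547 / 2.8261 x 100 = 19.6%.

19.6%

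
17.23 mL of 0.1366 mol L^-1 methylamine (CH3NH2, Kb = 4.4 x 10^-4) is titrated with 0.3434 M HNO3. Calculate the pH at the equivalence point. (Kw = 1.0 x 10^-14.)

5.83

n(CH3NH2) = 0.1366 x 0.01723 = 0.002354 mol; V(HNO3) at equivalence = 0.002354/0.3434 = 0.006854 L.
At equivalence the base is fully converted to CH3NH3+; total volume = 0.02408 L, so [CH3NH3+] = 0.002354/0.02408 = 0.09773 M.
Ka(CH3NH3+) = Kw/Kb = 1.0e-14 / 4.4 x 10^-4 = 2.27e-11.
[H^+] = sqrt(Ka x [CH3NH3+]) = sqrt(2.27e-11 x 0.09773) = 1.49e-6 M.
pH = -log(1.49e-6) = 5.83.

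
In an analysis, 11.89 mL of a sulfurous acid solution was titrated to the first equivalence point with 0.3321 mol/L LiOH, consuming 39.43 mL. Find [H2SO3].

1.10 M

n(LiOH) = 0.3321 x 0.03943 = 0.01309 mol.
At the first equivalence point, 1 mol OH^- react per mol H2SO3, so n(H2SO3) = 0.01309 / 1 = 0.01309 mol.
[H2SO3] = 0.01309 / 0.01189 L = 1.10 M.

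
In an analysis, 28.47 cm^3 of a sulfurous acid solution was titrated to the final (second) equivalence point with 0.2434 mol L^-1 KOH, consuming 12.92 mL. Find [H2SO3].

n(KOH) = 0.2434 x 0.01292 = 0.003145 mol.
At the final (second) equivalence point, 2 mol OH^- react per mol H2SO3, so n(H2SO3) = 0.003145 / 2 = 0.001572 mol.
[H2SO3] = 0.001572 / 0.02847 L = 0.0552 M.

0.0552 M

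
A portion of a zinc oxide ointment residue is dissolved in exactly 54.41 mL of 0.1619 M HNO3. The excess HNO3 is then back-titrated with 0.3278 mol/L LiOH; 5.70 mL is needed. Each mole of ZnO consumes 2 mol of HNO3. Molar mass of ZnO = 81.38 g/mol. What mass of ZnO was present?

Total n(HNO3) added = 0.1619 x 0.05441 = 0.008809 mol.
n(LiOH) used = 0.3278 x 0.005700 = 0.001868 mol, which equals the excess n(HNO3).
So n(HNO3) consumed by the sample = 0.008809 - 0.001868 = 0.006941 mol.
n(ZnO) = 0.006941 / 2 = 0.003470 mol.
mass = 0.003470 mol x 81.38 g/mol = 0.282 g.

0.282 g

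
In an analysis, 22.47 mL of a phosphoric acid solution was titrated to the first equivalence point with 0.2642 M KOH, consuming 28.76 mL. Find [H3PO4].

0.338 M

n(KOH) = 0.2642 x 0.02876 = 0.007598 mol.
At the first equivalence point, 1 mol OH^- react per mol H3PO4, so n(H3PO4) = 0.007598 / 1 = 0.007598 mol.
[H3PO4] = 0.007598 / 0.02247 L = 0.338 M.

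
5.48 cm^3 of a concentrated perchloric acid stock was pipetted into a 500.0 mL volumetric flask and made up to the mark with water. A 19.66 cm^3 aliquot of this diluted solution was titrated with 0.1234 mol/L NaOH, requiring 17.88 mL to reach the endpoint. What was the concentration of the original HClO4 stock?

n(NaOH) = 0.1234 x 0.01788 = 0.002206 mol.
n(HClO4) in the aliquot = 0.002206 mol.
[diluted HClO4] = 0.002206 / 0.01966 = 0.1122 M.
Dilution factor = 500.0/5.480 = 91.24, so [stock] = 0.1122 x 91.24 = 10.2 M.

10.2 M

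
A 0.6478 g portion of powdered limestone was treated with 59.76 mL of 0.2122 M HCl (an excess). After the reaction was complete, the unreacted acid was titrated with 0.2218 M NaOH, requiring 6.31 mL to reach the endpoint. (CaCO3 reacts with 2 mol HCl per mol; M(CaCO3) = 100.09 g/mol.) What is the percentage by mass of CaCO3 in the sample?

Total n(HCl) added = 0.2122 x 0.05976 = 0.01268 mol.
n(NaOH) used = 0.2218 x 0.006310 = 0.001400 mol, which equals the excess n(HCl).
So n(HCl) consumed by the sample = 0.01268 - 0.001400 = 0.01128 mol.
n(CaCO3) = 0.01128 / 2 = 0.005641 mol.
mass CaCO3 = 0.005641 x 100.09 = 0.5646 g, so %CaCO3 = 0.5646/0.6478 x 100 = 87.2%.

87.2%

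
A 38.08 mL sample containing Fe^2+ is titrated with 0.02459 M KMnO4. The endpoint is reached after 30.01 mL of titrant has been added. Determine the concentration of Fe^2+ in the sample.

0.0969 M

n(KMnO4) = 0.02459 x 0.03001 = 0.0007379 mol.
From the balanced equation, 1 mol KMnO4 reacts with 5 mol Fe^2+, so n(Fe^2+) = 0.0007379 x 5/1 = 0.003690 mol.
[Fe^2+] = 0.003690 / 0.03808 L = 0.0969 M.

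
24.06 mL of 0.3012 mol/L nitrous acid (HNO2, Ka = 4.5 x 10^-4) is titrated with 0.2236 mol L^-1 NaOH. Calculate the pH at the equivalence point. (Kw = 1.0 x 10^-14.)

n(HNO2) = 0.3012 x 0.02406 = 0.007247 mol; V(NaOH) at equivalence = 0.007247/0.2236 = 0.03241 L.
At equivalence all the acid is converted to NO2-; total volume = 0.02406 + 0.03241 = 0.05647 L, so [NO2-] = 0.007247/0.05647 = 0.1283 M.
Kb = Kw/Ka = 1.0e-14 / 4.5 x 10^-4 = 2.22e-11.
[OH^-] = sqrt(Kb x [NO2-]) = sqrt(2.22e-11 x 0.1283) = 1.69e-6 M.
pOH = 5.77, so pH = 14.00 - 5.77 = 8.23.

8.23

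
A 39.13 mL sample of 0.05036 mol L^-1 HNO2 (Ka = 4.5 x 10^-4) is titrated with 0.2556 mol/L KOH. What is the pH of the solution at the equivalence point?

7.99

n(HNO2) = 0.05036 x 0.03913 = 0.001971 mol; V(KOH) at equivalence = 0.001971/0.2556 = 0.007710 L.
At equivalence all the acid is converted to NO2-; total volume = 0.03913 + 0.007710 = 0.04684 L, so [NO2-] = 0.001971/0.04684 = 0.04207 M.
Kb = Kw/Ka = 1.0e-14 / 4.5 x 10^-4 = 2.22e-11.
[OH^-] = sqrt(Kb x [NO2-]) = sqrt(2.22e-11 x 0.04207) = 9.67e-7 M.
pOH = 6.01, so pH = 14.00 - 6.01 = 7.99.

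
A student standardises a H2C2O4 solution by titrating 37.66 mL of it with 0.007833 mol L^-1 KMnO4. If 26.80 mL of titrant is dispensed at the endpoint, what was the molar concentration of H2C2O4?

0.0139 M

n(KMnO4) = 0.007833 x 0.02680 = 0.0002099 mol.
From the balanced equation, 2 mol KMnO4 reacts with 5 mol H2C2O4, so n(H2C2O4) = 0.0002099 x 5/2 = 0.0005248 mol.
[H2C2O4] = 0.0005248 / 0.03766 L = 0.0139 M.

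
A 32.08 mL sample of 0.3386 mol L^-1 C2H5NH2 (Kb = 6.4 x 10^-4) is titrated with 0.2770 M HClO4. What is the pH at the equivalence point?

5.81

n(C2H5NH2) = 0.3386 x 0.03208 = 0.01086 mol; V(HClO4) at equivalence = 0.01086/0.2770 = 0.03921 L.
At equivalence the base is fully converted to C2H5NH3+; total volume = 0.07129 L, so [C2H5NH3+] = 0.01086/0.07129 = 0.1524 M.
Ka(C2H5NH3+) = Kw/Kb = 1.0e-14 / 6.4 x 10^-4 = 1.56e-11.
[H^+] = sqrt(Ka x [C2H5NH3+]) = sqrt(1.56e-11 x 0.1524) = 1.54e-6 M.
pH = -log(1.54e-6) = 5.81.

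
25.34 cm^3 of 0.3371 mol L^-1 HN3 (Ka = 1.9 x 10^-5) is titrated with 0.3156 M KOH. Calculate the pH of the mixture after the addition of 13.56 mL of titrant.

Initial n(HN3) = 0.3371 x 0.02534 = 0.008542 mol.
n(KOH) added = 0.3156 x 0.01356 = 0.004280 mol, converting that many moles of HN3 to N3-.
Remaining n(HN3) = 0.004263 mol; n(N3-) = 0.004280 mol.
By Henderson-Hasselbalch, pH = pKa + log([A^-]/[HA]) = 4.72 + log(0.004280/0.004263) = 4.72 + (+0.00) = 4.72.

4.72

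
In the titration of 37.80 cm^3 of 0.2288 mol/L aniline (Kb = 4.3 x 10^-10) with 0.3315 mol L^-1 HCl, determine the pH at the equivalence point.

2.75

n(C6H5NH2) = 0.2288 x 0.03780 = 0.008649 mol; V(HCl) at equivalence = 0.008649/0.3315 = 0.02609 L.
At equivalence the base is fully converted to C6H5NH3+; total volume = 0.06389 L, so [C6H5NH3+] = 0.008649/0.06389 = 0.1354 M.
Ka(C6H5NH3+) = Kw/Kb = 1.0e-14 / 4.3 x 10^-10 = 2.33e-5.
[H^+] = sqrt(Ka x [C6H5NH3+]) = sqrt(2.33e-5 x 0.1354) = 0.00177 M.
pH = -log(0.00177) = 2.75.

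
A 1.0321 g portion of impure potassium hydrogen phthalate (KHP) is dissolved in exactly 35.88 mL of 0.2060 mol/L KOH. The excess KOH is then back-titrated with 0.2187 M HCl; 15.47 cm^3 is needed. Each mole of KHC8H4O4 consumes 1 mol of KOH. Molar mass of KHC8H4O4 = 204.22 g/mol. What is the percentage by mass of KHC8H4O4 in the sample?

Total n(KOH) added = 0.2060 x 0.03588 = 0.007391 mol.
n(HCl) used = 0.2187 x 0.01547 = 0.003383 mol, which equals the excess n(KOH).
So n(KOH) consumed by the sample = 0.007391 - 0.003383 = 0.004008 mol.
n(KHC8H4O4) = 0.004008 / 1 = 0.004008 mol.
mass KHC8H4O4 = 0.004008 x 204.22 = 0.8185 g, so %KHC8H4O4 = 0.8185/1.0321 x 100 = 79.3%.

79.3%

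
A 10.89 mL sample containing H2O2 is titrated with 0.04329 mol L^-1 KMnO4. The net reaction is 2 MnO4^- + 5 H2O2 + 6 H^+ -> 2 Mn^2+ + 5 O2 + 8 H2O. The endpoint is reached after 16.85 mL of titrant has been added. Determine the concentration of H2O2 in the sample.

0.167 M

n(KMnO4) = 0.04329 x 0.01685 = 0.0007294 mol.
From the balanced equation, 2 mol KMnO4 reacts with 5 mol H2O2, so n(H2O2) = 0.0007294 x 5/2 = 0.001824 mol.
[H2O2] = 0.001824 / 0.01089 L = 0.167 M.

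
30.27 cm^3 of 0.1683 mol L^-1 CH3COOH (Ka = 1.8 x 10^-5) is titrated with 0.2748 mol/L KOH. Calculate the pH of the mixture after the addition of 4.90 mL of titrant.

4.30

Initial n(CH3COOH) = 0.1683 x 0.03027 = 0.005094 mol.
n(KOH) added = 0.2748 x 0.004900 = 0.001347 mol, converting that many moles of CH3COOH to CH3COO-.
Remaining n(CH3COOH) = 0.003748 mol; n(CH3COO-) = 0.001347 mol.
By Henderson-Hasselbalch, pH = pKa + log([A^-]/[HA]) = 4.74 + log(0.001347/0.003748) = 4.74 + (-0.44) = 4.30.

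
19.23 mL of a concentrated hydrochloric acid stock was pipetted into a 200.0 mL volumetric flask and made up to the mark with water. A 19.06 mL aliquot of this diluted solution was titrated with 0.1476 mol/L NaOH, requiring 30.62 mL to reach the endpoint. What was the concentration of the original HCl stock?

2.47 M

n(NaOH) = 0.1476 x 0.03062 = 0.004520 mol.
n(HCl) in the aliquot = 0.004520 mol.
[diluted HCl] = 0.004520 / 0.01906 = 0.2371 M.
Dilution factor = 200.0/19.23 = 10.40, so [stock] = 0.2371 x 10.40 = 2.47 M.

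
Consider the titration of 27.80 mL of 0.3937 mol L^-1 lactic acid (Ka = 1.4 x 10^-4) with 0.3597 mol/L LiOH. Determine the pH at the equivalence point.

n(HC3H5O3) = 0.3937 x 0.02780 = 0.01094 mol; V(LiOH) at equivalence = 0.01094/0.3597 = 0.03043 L.
At equivalence all the acid is converted to C3H5O3-; total volume = 0.02780 + 0.03043 = 0.05823 L, so [C3H5O3-] = 0.01094/0.05823 = 0.1880 M.
Kb = Kw/Ka = 1.0e-14 / 1.4 x 10^-4 = 7.14e-11.
[OH^-] = sqrt(Kb x [C3H5O3-]) = sqrt(7.14e-11 x 0.1880) = 3.66e-6 M.
pOH = 5.44, so pH = 14.00 - 5.44 = 8.56.

8.56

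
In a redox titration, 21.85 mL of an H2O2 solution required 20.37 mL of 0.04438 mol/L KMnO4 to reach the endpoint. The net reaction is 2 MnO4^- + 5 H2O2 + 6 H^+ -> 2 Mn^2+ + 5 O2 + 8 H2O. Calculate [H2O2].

0.103 M

n(KMnO4) = 0.04438 x 0.02037 = 0.0009040 mol.
From the balanced equation, 2 mol KMnO4 reacts with 5 mol H2O2, so n(H2O2) = 0.0009040 x 5/2 = 0.002260 mol.
[H2O2] = 0.002260 / 0.02185 L = 0.103 M.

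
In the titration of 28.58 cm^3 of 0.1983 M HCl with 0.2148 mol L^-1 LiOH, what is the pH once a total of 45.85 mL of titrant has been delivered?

n(acid) = 0.1983 x 0.02858 = 0.005667 mol; n(LiOH) added = 0.2148 x 0.04585 = 0.009849 mol.
Base is in excess by 0.009849 - 0.005667 = 0.004181 mol in a total volume of 0.07443 L.
[OH^-] = 0.004181/0.07443 = 0.05618 M, so pOH = 1.25 and pH = 14.00 - 1.25 = 12.75.

12.75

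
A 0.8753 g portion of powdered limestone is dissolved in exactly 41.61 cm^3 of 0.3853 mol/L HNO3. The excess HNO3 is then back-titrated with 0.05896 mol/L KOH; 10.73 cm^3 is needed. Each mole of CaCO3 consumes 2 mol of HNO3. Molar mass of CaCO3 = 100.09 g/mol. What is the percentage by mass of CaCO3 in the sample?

88.0%

Total n(HNO3) added = 0.3853 x 0.04161 = 0.01603 mol.
n(KOH) used = 0.05896 x 0.01073 = 0.0006326 mol, which equals the excess n(HNO3).
So n(HNO3) consumed by the sample = 0.01603 - 0.0006326 = 0.01540 mol.
n(CaCO3) = 0.01540 / 2 = 0.007700 mol.
mass CaCO3 = 0.007700 x 100.09 = 0.7707 g, so %CaCO3 = 0.7707/0.8753 x 100 = 88.0%.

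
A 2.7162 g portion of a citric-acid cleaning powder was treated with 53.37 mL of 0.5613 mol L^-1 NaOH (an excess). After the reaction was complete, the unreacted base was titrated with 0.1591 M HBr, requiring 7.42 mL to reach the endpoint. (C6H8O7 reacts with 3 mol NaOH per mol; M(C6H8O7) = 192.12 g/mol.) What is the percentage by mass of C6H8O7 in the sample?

67.8%

Total n(NaOH) added = 0.5613 x 0.05337 = 0.02996 mol.
n(HBr) used = 0.1591 x 0.007420 = 0.001181 mol, which equals the excess n(NaOH).
So n(NaOH) consumed by the sample = 0.02996 - 0.001181 = 0.02878 mol.
n(C6H8O7) = 0.02878 / 3 = 0.009592 mol.
mass C6H8O7 = 0.009592 x 192.12 = 1.843 g, so %C6H8O7 = 1.843/2.7162 x 100 = 67.8%.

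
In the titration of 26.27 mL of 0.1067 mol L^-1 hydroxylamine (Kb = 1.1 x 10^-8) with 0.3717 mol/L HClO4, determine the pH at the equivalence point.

n(NH2OH) = 0.1067 x 0.02627 = 0.002803 mol; V(HClO4) at equivalence = 0.002803/0.3717 = 0.007541 L.
At equivalence the base is fully converted to NH3OH+; total volume = 0.03381 L, so [NH3OH+] = 0.002803/0.03381 = 0.08290 M.
Ka(NH3OH+) = Kw/Kb = 1.0e-14 / 1.1 x 10^-8 = 9.09e-7.
[H^+] = sqrt(Ka x [NH3OH+]) = sqrt(9.09e-7 x 0.08290) = 0.000275 M.
pH = -log(0.000275) = 3.56.

3.56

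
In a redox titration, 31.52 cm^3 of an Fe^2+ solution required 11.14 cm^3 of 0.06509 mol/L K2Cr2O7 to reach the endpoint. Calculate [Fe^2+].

n(K2Cr2O7) = 0.06509 x 0.01114 = 0.0007251 mol.
From the balanced equation, 1 mol K2Cr2O7 reacts with 6 mol Fe^2+, so n(Fe^2+) = 0.0007251 x 6/1 = 0.004351 mol.
[Fe^2+] = 0.004351 / 0.03152 L = 0.138 M.

0.138 M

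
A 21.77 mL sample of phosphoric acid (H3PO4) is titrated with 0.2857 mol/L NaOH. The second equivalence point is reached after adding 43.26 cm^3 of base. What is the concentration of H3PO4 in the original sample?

0.284 M

n(NaOH) = 0.2857 x 0.04326 = 0.01236 mol.
At the second equivalence point, 2 mol OH^- react per mol H3PO4, so n(H3PO4) = 0.01236 / 2 = 0.006180 mol.
[H3PO4] = 0.006180 / 0.02177 L = 0.284 M.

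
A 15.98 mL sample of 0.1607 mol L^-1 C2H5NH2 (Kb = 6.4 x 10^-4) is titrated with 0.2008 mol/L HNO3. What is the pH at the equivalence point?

5.93

n(C2H5NH2) = 0.1607 x 0.01598 = 0.002568 mol; V(HNO3) at equivalence = 0.002568/0.2008 = 0.01279 L.
At equivalence the base is fully converted to C2H5NH3+; total volume = 0.02877 L, so [C2H5NH3+] = 0.002568/0.02877 = 0.08926 M.
Ka(C2H5NH3+) = Kw/Kb = 1.0e-14 / 6.4 x 10^-4 = 1.56e-11.
[H^+] = sqrt(Ka x [C2H5NH3+]) = sqrt(1.56e-11 x 0.08926) = 1.18e-6 M.
pH = -log(1.18e-6) = 5.93.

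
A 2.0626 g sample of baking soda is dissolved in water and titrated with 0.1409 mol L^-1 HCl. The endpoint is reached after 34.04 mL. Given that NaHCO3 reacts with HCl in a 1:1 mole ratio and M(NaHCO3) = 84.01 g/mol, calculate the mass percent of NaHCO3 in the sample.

19.5%

n(HCl) = 0.1409 x 0.03404 = 0.004796 mol.
n(NaHCO3) = 0.004796 / 1 = 0.004796 mol.
mass of NaHCO3 = 0.004796 x 84.01 = 0.4029 g.
% purity = 0.4029 / 2.0626 x 100 = 19.5%.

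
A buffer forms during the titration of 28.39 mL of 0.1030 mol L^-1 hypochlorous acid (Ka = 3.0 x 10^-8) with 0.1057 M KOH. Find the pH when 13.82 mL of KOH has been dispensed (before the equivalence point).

Initial n(HClO) = 0.1030 x 0.02839 = 0.002924 mol.
n(KOH) added = 0.1057 x 0.01382 = 0.001461 mol, converting that many moles of HClO to ClO-.
Remaining n(HClO) = 0.001463 mol; n(ClO-) = 0.001461 mol.
By Henderson-Hasselbalch, pH = pKa + log([A^-]/[HA]) = 7.52 + log(0.001461/0.001463) = 7.52 + (-0.00) = 7.52.

7.52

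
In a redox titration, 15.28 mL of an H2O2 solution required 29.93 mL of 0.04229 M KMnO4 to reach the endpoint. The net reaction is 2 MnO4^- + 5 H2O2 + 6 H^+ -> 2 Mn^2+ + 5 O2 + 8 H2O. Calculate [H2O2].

0.207 M

n(KMnO4) = 0.04229 x 0.02993 = 0.001266 mol.
From the balanced equation, 2 mol KMnO4 reacts with 5 mol H2O2, so n(H2O2) = 0.001266 x 5/2 = 0.003164 mol.
[H2O2] = 0.003164 / 0.01528 L = 0.207 M.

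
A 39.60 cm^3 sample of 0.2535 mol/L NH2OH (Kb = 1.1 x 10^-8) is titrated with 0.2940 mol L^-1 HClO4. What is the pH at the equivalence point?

3.45

n(NH2OH) = 0.2535 x 0.03960 = 0.01004 mol; V(HClO4) at equivalence = 0.01004/0.2940 = 0.03414 L.
At equivalence the base is fully converted to NH3OH+; total volume = 0.07374 L, so [NH3OH+] = 0.01004/0.07374 = 0.1361 M.
Ka(NH3OH+) = Kw/Kb = 1.0e-14 / 1.1 x 10^-8 = 9.09e-7.
[H^+] = sqrt(Ka x [NH3OH+]) = sqrt(9.09e-7 x 0.1361) = 0.000352 M.
pH = -log(0.000352) = 3.45.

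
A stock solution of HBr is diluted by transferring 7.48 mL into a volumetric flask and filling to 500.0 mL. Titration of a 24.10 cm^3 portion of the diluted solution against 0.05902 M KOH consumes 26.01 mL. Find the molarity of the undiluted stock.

n(KOH) = 0.05902 x 0.02601 = 0.001535 mol.
n(HBr) in the aliquot = 0.001535 mol.
[diluted HBr] = 0.001535 / 0.02410 = 0.06370 M.
Dilution factor = 500.0/7.480 = 66.84, so [stock] = 0.06370 x 66.84 = 4.26 M.

4.26 M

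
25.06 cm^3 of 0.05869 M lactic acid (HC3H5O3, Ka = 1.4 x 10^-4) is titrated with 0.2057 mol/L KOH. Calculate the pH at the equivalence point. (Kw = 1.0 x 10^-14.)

8.26

n(HC3H5O3) = 0.05869 x 0.02506 = 0.001471 mol; V(KOH) at equivalence = 0.001471/0.2057 = 0.007150 L.
At equivalence all the acid is converted to C3H5O3-; total volume = 0.02506 + 0.007150 = 0.03221 L, so [C3H5O3-] = 0.001471/0.03221 = 0.04566 M.
Kb = Kw/Ka = 1.0e-14 / 1.4 x 10^-4 = 7.14e-11.
[OH^-] = sqrt(Kb x [C3H5O3-]) = sqrt(7.14e-11 x 0.04566) = 1.81e-6 M.
pOH = 5.74, so pH = 14.00 - 5.74 = 8.26.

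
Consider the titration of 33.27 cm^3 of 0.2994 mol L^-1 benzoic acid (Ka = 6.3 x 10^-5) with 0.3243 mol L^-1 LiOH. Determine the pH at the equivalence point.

8.70

n(C6H5COOH) = 0.2994 x 0.03327 = 0.009961 mol; V(LiOH) at equivalence = 0.009961/0.3243 = 0.03072 L.
At equivalence all the acid is converted to C6H5COO-; total volume = 0.03327 + 0.03072 = 0.06399 L, so [C6H5COO-] = 0.009961/0.06399 = 0.1557 M.
Kb = Kw/Ka = 1.0e-14 / 6.3 x 10^-5 = 1.59e-10.
[OH^-] = sqrt(Kb x [C6H5COO-]) = sqrt(1.59e-10 x 0.1557) = 4.97e-6 M.
pOH = 5.30, so pH = 14.00 - 5.30 = 8.70.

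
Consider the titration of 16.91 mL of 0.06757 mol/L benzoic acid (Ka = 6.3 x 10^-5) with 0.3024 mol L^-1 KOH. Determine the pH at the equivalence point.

n(C6H5COOH) = 0.06757 x 0.01691 = 0.001143 mol; V(KOH) at equivalence = 0.001143/0.3024 = 0.003778 L.
At equivalence all the acid is converted to C6H5COO-; total volume = 0.01691 + 0.003778 = 0.02069 L, so [C6H5COO-] = 0.001143/0.02069 = 0.05523 M.
Kb = Kw/Ka = 1.0e-14 / 6.3 x 10^-5 = 1.59e-10.
[OH^-] = sqrt(Kb x [C6H5COO-]) = sqrt(1.59e-10 x 0.05523) = 2.96e-6 M.
pOH = 5.53, so pH = 14.00 - 5.53 = 8.47.

8.47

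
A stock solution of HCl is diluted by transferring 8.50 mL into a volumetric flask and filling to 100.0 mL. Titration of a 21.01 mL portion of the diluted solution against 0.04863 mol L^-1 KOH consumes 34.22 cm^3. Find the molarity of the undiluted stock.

0.932 M

n(KOH) = 0.04863 x 0.03422 = 0.001664 mol.
n(HCl) in the aliquot = 0.001664 mol.
[diluted HCl] = 0.001664 / 0.02101 = 0.07921 M.
Dilution factor = 100.0/8.500 = 11.76, so [stock] = 0.07921 x 11.76 = 0.932 M.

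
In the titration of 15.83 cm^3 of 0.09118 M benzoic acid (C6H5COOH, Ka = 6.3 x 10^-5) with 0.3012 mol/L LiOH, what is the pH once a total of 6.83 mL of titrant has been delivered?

12.43

n(acid) = 0.09118 x 0.01583 = 0.001443 mol; n(LiOH) added = 0.3012 x 0.006830 = 0.002057 mol.
Base is in excess by 0.002057 - 0.001443 = 0.0006138 mol in a total volume of 0.02266 L.
[OH^-] = 0.0006138/0.02266 = 0.02709 M, so pOH = 1.57 and pH = 14.00 - 1.57 = 12.43.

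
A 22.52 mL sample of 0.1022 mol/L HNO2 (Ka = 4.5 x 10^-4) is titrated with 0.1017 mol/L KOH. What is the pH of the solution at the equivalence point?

8.03

n(HNO2) = 0.1022 x 0.02252 = 0.002302 mol; V(KOH) at equivalence = 0.002302/0.1017 = 0.02263 L.
At equivalence all the acid is converted to NO2-; total volume = 0.02252 + 0.02263 = 0.04515 L, so [NO2-] = 0.002302/0.04515 = 0.05097 M.
Kb = Kw/Ka = 1.0e-14 / 4.5 x 10^-4 = 2.22e-11.
[OH^-] = sqrt(Kb x [NO2-]) = sqrt(2.22e-11 x 0.05097) = 1.06e-6 M.
pOH = 5.97, so pH = 14.00 - 5.97 = 8.03.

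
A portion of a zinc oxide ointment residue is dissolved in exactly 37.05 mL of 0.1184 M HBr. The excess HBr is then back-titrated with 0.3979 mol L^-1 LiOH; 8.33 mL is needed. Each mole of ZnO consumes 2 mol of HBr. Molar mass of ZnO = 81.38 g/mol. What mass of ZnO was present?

Total n(HBr) added = 0.1184 x 0.03705 = 0.004387 mol.
n(LiOH) used = 0.3979 x 0.008330 = 0.003315 mol, which equals the excess n(HBr).
So n(HBr) consumed by the sample = 0.004387 - 0.003315 = 0.001072 mol.
n(ZnO) = 0.001072 / 2 = 0.0005361 mol.
mass = 0.0005361 mol x 81.38 g/mol = 0.0436 g.

0.0436 g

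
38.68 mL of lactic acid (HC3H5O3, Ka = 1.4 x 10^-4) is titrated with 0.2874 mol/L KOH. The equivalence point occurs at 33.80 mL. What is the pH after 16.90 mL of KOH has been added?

16.90 mL is exactly half the equivalence volume (33.80/2), i.e. the half-equivalence point.
There, n(HA) = n(A^-), so pH = pKa = -log(1.4 x 10^-4) = 3.85.

3.85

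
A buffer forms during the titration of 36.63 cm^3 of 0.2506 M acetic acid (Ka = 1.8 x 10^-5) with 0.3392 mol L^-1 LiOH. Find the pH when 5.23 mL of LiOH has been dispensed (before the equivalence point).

Initial n(CH3COOH) = 0.2506 x 0.03663 = 0.009179 mol.
n(LiOH) added = 0.3392 x 0.005230 = 0.001774 mol, converting that many moles of CH3COOH to CH3COO-.
Remaining n(CH3COOH) = 0.007405 mol; n(CH3COO-) = 0.001774 mol.
By Henderson-Hasselbalch, pH = pKa + log([A^-]/[HA]) = 4.74 + log(0.001774/0.007405) = 4.74 + (-0.62) = 4.12.

4.12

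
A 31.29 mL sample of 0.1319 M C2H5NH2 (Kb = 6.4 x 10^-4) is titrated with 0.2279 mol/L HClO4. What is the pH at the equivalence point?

5.94

n(C2H5NH2) = 0.1319 x 0.03129 = 0.004127 mol; V(HClO4) at equivalence = 0.004127/0.2279 = 0.01811 L.
At equivalence the base is fully converted to C2H5NH3+; total volume = 0.04940 L, so [C2H5NH3+] = 0.004127/0.04940 = 0.08355 M.
Ka(C2H5NH3+) = Kw/Kb = 1.0e-14 / 6.4 x 10^-4 = 1.56e-11.
[H^+] = sqrt(Ka x [C2H5NH3+]) = sqrt(1.56e-11 x 0.08355) = 1.14e-6 M.
pH = -log(1.14e-6) = 5.94.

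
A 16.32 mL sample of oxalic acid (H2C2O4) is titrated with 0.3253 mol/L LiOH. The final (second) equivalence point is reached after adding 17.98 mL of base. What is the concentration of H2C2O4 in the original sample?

n(LiOH) = 0.3253 x 0.01798 = 0.005849 mol.
At the final (second) equivalence point, 2 mol OH^- react per mol H2C2O4, so n(H2C2O4) = 0.005849 / 2 = 0.002924 mol.
[H2C2O4] = 0.002924 / 0.01632 L = 0.179 M.

0.179 M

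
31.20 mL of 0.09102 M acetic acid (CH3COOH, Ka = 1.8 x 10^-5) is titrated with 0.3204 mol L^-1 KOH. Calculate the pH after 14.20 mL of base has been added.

12.58

n(acid) = 0.09102 x 0.03120 = 0.002840 mol; n(KOH) added = 0.3204 x 0.01420 = 0.004550 mol.
Base is in excess by 0.004550 - 0.002840 = 0.001710 mol in a total volume of 0.04540 L.
[OH^-] = 0.001710/0.04540 = 0.03766 M, so pOH = 1.42 and pH = 14.00 - 1.42 = 12.58.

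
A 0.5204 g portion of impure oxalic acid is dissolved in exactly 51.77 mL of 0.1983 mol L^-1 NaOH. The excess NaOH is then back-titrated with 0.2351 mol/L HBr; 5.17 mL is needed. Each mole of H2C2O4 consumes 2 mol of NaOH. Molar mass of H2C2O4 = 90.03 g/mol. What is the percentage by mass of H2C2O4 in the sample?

78.3%

Total n(NaOH) added = 0.1983 x 0.05177 = 0.01027 mol.
n(HBr) used = 0.2351 x 0.005170 = 0.001215 mol, which equals the excess n(NaOH).
So n(NaOH) consumed by the sample = 0.01027 - 0.001215 = 0.009051 mol.
n(H2C2O4) = 0.009051 / 2 = 0.004525 mol.
mass H2C2O4 = 0.004525 x 90.03 = 0.4074 g, so %H2C2O4 = 0.4074/0.5204 x 100 = 78.3%.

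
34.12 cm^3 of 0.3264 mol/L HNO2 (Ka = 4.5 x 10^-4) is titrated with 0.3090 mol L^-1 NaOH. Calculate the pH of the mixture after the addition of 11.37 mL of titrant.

Initial n(HNO2) = 0.3264 x 0.03412 = 0.01114 mol.
n(NaOH) added = 0.3090 x 0.01137 = 0.003513 mol, converting that many moles of HNO2 to NO2-.
Remaining n(HNO2) = 0.007623 mol; n(NO2-) = 0.003513 mol.
By Henderson-Hasselbalch, pH = pKa + log([A^-]/[HA]) = 3.35 + log(0.003513/0.007623) = 3.35 + (-0.34) = 3.01.

3.01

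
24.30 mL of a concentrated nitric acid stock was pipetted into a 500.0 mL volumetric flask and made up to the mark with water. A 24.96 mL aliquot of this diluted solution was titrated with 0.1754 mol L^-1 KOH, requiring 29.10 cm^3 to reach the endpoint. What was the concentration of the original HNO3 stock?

4.21 M

n(KOH) = 0.1754 x 0.02910 = 0.005104 mol.
n(HNO3) in the aliquot = 0.005104 mol.
[diluted HNO3] = 0.005104 / 0.02496 = 0.2045 M.
Dilution factor = 500.0/24.30 = 20.58, so [stock] = 0.2045 x 20.58 = 4.21 M.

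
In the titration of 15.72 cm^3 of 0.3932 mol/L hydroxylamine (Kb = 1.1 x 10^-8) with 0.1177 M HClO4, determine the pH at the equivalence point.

n(NH2OH) = 0.3932 x 0.01572 = 0.006181 mol; V(HClO4) at equivalence = 0.006181/0.1177 = 0.05252 L.
At equivalence the base is fully converted to NH3OH+; total volume = 0.06824 L, so [NH3OH+] = 0.006181/0.06824 = 0.09058 M.
Ka(NH3OH+) = Kw/Kb = 1.0e-14 / 1.1 x 10^-8 = 9.09e-7.
[H^+] = sqrt(Ka x [NH3OH+]) = sqrt(9.09e-7 x 0.09058) = 0.000287 M.
pH = -log(0.000287) = 3.54.

3.54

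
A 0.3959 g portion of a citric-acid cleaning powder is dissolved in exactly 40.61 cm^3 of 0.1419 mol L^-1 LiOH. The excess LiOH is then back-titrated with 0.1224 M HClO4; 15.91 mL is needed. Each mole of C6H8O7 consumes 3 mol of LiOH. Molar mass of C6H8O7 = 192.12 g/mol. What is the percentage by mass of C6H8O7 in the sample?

61.7%

Total n(LiOH) added = 0.1419 x 0.04061 = 0.005763 mol.
n(HClO4) used = 0.1224 x 0.01591 = 0.001947 mol, which equals the excess n(LiOH).
So n(LiOH) consumed by the sample = 0.005763 - 0.001947 = 0.003815 mol.
n(C6H8O7) = 0.003815 / 3 = 0.001272 mol.
mass C6H8O7 = 0.001272 x 192.12 = 0.2443 g, so %C6H8O7 = 0.2443/0.3959 x 100 = 61.7%.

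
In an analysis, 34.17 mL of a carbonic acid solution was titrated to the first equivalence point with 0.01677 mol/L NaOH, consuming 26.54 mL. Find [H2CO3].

n(NaOH) = 0.01677 x 0.02654 = 0.0004451 mol.
At the first equivalence point, 1 mol OH^- react per mol H2CO3, so n(H2CO3) = 0.0004451 / 1 = 0.0004451 mol.
[H2CO3] = 0.0004451 / 0.03417 L = 0.0130 M.

0.0130 M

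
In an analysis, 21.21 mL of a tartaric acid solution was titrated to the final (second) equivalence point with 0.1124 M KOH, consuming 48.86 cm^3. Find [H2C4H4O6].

n(KOH) = 0.1124 x 0.04886 = 0.005492 mol.
At the final (second) equivalence point, 2 mol OH^- react per mol H2C4H4O6, so n(H2C4H4O6) = 0.005492 / 2 = 0.002746 mol.
[H2C4H4O6] = 0.002746 / 0.02121 L = 0.129 M.

0.129 M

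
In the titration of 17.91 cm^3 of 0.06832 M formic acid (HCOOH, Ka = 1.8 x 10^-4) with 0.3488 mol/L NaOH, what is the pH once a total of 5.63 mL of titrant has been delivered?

n(acid) = 0.06832 x 0.01791 = 0.001224 mol; n(NaOH) added = 0.3488 x 0.005630 = 0.001964 mol.
Base is in excess by 0.001964 - 0.001224 = 0.0007401 mol in a total volume of 0.02354 L.
[OH^-] = 0.0007401/0.02354 = 0.03144 M, so pOH = 1.50 and pH = 14.00 - 1.50 = 12.50.

12.50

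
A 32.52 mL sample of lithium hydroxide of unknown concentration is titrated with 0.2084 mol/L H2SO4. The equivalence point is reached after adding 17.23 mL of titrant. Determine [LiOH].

n(H2SO4) delivered = 0.2084 x 0.01723 = 0.003591 mol.
The reaction is 2 LiOH + 1 H2SO4, so n(LiOH) = 0.003591 x 2/1 = 0.007181 mol.
[LiOH] = 0.007181 mol / 0.03252 L = 0.221 M.

0.221 M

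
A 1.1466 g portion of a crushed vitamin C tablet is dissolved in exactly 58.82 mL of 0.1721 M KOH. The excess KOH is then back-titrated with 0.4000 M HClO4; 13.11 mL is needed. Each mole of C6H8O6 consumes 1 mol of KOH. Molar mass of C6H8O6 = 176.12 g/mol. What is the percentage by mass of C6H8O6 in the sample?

74.9%

Total n(KOH) added = 0.1721 x 0.05882 = 0.01012 mol.
n(HClO4) used = 0.4000 x 0.01311 = 0.005244 mol, which equals the excess n(KOH).
So n(KOH) consumed by the sample = 0.01012 - 0.005244 = 0.004879 mol.
n(C6H8O6) = 0.004879 / 1 = 0.004879 mol.
mass C6H8O6 = 0.004879 x 176.12 = 0.8593 g, so %C6H8O6 = 0.8593/1.1466 x 100 = 74.9%.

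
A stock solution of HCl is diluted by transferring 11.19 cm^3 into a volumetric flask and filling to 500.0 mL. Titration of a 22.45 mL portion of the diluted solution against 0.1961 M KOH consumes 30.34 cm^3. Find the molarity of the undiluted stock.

n(KOH) = 0.1961 x 0.03034 = 0.005950 mol.
n(HCl) in the aliquot = 0.005950 mol.
[diluted HCl] = 0.005950 / 0.02245 = 0.2650 M.
Dilution factor = 500.0/11.19 = 44.68, so [stock] = 0.2650 x 44.68 = 11.8 M.

11.8 M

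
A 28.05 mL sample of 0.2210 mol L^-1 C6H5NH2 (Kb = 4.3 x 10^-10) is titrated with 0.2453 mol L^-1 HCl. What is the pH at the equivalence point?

2.78

n(C6H5NH2) = 0.2210 x 0.02805 = 0.006199 mol; V(HCl) at equivalence = 0.006199/0.2453 = 0.02527 L.
At equivalence the base is fully converted to C6H5NH3+; total volume = 0.05332 L, so [C6H5NH3+] = 0.006199/0.05332 = 0.1163 M.
Ka(C6H5NH3+) = Kw/Kb = 1.0e-14 / 4.3 x 10^-10 = 2.33e-5.
[H^+] = sqrt(Ka x [C6H5NH3+]) = sqrt(2.33e-5 x 0.1163) = 0.00164 M.
pH = -log(0.00164) = 2.78.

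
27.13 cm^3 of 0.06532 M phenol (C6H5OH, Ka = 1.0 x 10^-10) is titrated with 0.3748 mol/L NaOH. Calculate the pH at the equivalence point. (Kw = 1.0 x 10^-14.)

11.37

n(C6H5OH) = 0.06532 x 0.02713 = 0.001772 mol; V(NaOH) at equivalence = 0.001772/0.3748 = 0.004728 L.
At equivalence all the acid is converted to C6H5O-; total volume = 0.02713 + 0.004728 = 0.03186 L, so [C6H5O-] = 0.001772/0.03186 = 0.05563 M.
Kb = Kw/Ka = 1.0e-14 / 1.0 x 10^-10 = 0.000100.
[OH^-] = sqrt(Kb x [C6H5O-]) = sqrt(0.000100 x 0.05563) = 0.00236 M.
pOH = 2.63, so pH = 14.00 - 2.63 = 11.37.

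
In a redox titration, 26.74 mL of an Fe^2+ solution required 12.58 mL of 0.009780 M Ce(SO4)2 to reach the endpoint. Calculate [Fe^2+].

n(Ce(SO4)2) = 0.009780 x 0.01258 = 0.0001230 mol.
From the balanced equation, 1 mol Ce(SO4)2 reacts with 1 mol Fe^2+, so n(Fe^2+) = 0.0001230 x 1/1 = 0.0001230 mol.
[Fe^2+] = 0.0001230 / 0.02674 L = 0.00460 M.

0.00460 M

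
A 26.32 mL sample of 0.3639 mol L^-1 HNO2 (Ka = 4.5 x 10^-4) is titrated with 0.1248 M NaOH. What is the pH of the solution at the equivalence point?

n(HNO2) = 0.3639 x 0.02632 = 0.009578 mol; V(NaOH) at equivalence = 0.009578/0.1248 = 0.07675 L.
At equivalence all the acid is converted to NO2-; total volume = 0.02632 + 0.07675 = 0.1031 L, so [NO2-] = 0.009578/0.1031 = 0.09293 M.
Kb = Kw/Ka = 1.0e-14 / 4.5 x 10^-4 = 2.22e-11.
[OH^-] = sqrt(Kb x [NO2-]) = sqrt(2.22e-11 x 0.09293) = 1.44e-6 M.
pOH = 5.84, so pH = 14.00 - 5.84 = 8.16.

8.16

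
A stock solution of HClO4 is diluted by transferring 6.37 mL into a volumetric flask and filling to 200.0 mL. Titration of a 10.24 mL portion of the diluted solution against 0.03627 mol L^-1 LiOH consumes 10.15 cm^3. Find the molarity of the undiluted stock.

n(LiOH) = 0.03627 x 0.01015 = 0.0003681 mol.
n(HClO4) in the aliquot = 0.0003681 mol.
[diluted HClO4] = 0.0003681 / 0.01024 = 0.03595 M.
Dilution factor = 200.0/6.370 = 31.40, so [stock] = 0.03595 x 31.40 = 1.13 M.

1.13 M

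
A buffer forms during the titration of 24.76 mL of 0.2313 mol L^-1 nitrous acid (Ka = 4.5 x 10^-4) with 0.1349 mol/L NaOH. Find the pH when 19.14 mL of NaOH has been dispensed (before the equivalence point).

Initial n(HNO2) = 0.2313 x 0.02476 = 0.005727 mol.
n(NaOH) added = 0.1349 x 0.01914 = 0.002582 mol, converting that many moles of HNO2 to NO2-.
Remaining n(HNO2) = 0.003145 mol; n(NO2-) = 0.002582 mol.
By Henderson-Hasselbalch, pH = pKa + log([A^-]/[HA]) = 3.35 + log(0.002582/0.003145) = 3.35 + (-0.09) = 3.26.

3.26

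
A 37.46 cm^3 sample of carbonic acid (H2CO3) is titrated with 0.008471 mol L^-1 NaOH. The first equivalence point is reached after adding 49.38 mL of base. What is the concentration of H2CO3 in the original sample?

0.0112 M

n(NaOH) = 0.008471 x 0.04938 = 0.0004183 mol.
At the first equivalence point, 1 mol OH^- react per mol H2CO3, so n(H2CO3) = 0.0004183 / 1 = 0.0004183 mol.
[H2CO3] = 0.0004183 / 0.03746 L = 0.0112 M.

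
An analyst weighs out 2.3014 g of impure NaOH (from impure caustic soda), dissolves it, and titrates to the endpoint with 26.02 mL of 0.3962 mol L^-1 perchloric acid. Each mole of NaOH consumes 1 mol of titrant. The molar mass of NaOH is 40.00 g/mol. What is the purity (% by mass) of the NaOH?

n(HClO4) = 0.3962 x 0.02602 = 0.01031 mol.
n(NaOH) = 0.01031 / 1 = 0.01031 mol.
mass of NaOH = 0.01031 x 40.00 = 0.4124 g.
% purity = 0.4124 / 2.3014 x 100 = 17.9%.

17.9%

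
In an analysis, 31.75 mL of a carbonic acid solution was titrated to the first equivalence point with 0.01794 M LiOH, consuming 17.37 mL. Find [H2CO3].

n(LiOH) = 0.01794 x 0.01737 = 0.0003116 mol.
At the first equivalence point, 1 mol OH^- react per mol H2CO3, so n(H2CO3) = 0.0003116 / 1 = 0.0003116 mol.
[H2CO3] = 0.0003116 / 0.03175 L = 0.00981 M.

0.00981 M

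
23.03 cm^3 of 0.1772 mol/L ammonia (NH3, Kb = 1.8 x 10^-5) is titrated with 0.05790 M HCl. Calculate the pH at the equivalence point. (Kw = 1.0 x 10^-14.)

n(NH3) = 0.1772 x 0.02303 = 0.004081 mol; V(HCl) at equivalence = 0.004081/0.05790 = 0.07048 L.
At equivalence the base is fully converted to NH4+; total volume = 0.09351 L, so [NH4+] = 0.004081/0.09351 = 0.04364 M.
Ka(NH4+) = Kw/Kb = 1.0e-14 / 1.8 x 10^-5 = 5.56e-10.
[H^+] = sqrt(Ka x [NH4+]) = sqrt(5.56e-10 x 0.04364) = 4.92e-6 M.
pH = -log(4.92e-6) = 5.31.

5.31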